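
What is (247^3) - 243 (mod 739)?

(247)^3 ≡ 274 (mod 739)
274 - 243 = 31

31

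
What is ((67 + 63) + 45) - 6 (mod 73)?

67 + 63 = 130 ≡ 57 (mod 73)
57 + 45 = 102 ≡ 29 (mod 73)
29 - 6 = 23

23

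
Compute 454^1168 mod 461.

138

454^1 ≡ 454 (mod 461)
454^2 ≡ 454^2 = 206116 ≡ 49 (mod 461)
454^4 ≡ 49^2 = 2401 ≡ 96 (mod 461)
454^8 ≡ 96^2 = 9216 ≡ 457 (mod 461)
454^16 ≡ 457^2 = 208849 ≡ 16 (mod 461)
454^32 ≡ 16^2 = 256 (mod 461)
454^64 ≡ 256^2 = 65536 ≡ 74 (mod 461)
454^128 ≡ 74^2 = 5476 ≡ 405 (mod 461)
454^256 ≡ 405^2 = 164025 ≡ 370 (mod 461)
454^512 ≡ 370^2 = 136900 ≡ 444 (mod 461)
454^1024 ≡ 444^2 = 197136 ≡ 289 (mod 461)
454^1168 = 454^1024 · 454^128 · 454^16 ≡ 289 · 405 · 16 (mod 461).
Accumulate the product:
289 · 405 = 117045 ≡ 412
412 · 16 = 6592 ≡ 138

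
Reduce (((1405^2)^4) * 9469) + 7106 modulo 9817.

(1405)^2 ≡ 808 (mod 9817)
(808)^4 ≡ 8485 (mod 9817)
8485 * 9469 = 80344465 ≡ 2137 (mod 9817)
2137 + 7106 = 9243

9243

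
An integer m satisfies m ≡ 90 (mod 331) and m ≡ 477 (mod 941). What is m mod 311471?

331⁻¹ mod 941: 331·742 ≡ 1 (mod 941), so 331⁻¹ ≡ 742.
m = 90 + 331·((477 − 90)·742 mod 941) = 90 + 331·149 = 49409.

49409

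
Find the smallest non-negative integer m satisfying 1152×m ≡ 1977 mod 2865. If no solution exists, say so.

616

gcd(1152, 2865) = 3, and 3 | 1977, so solutions exist.
Divide through by 3: 384×m ≡ 659 mod 955.
384⁻¹ ≡ 669 (mod 955).
m ≡ 669×659 ≡ 616 (mod 955).
The smallest non-negative solution is m = 616.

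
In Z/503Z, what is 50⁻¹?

332

Apply the Euclidean algorithm and back-substitute:
503 = 10·50 + 3
50 = 16·3 + 2
3 = 1·2 + 1
2 = 2·1 + 0
gcd(50, 503) = 1, so the inverse exists.
Bézout: 1 = 17·503 − 171·50.
So 50⁻¹ ≡ −171 ≡ 332 (mod 503).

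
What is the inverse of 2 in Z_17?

By the extended Euclidean algorithm:
17 = 8*2 + 1
2 = 2*1 + 0
gcd(2, 17) = 1, so the inverse exists.
Back-substitute for 1:
1 = 1*17 − 8*2
So 2⁻¹ ≡ −8 ≡ 9 (mod 17).

9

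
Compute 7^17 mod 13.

11

17 in binary is 10001, i.e. 17 = 16 + 1.
7^1 ≡ 7 (mod 13)
7^2 ≡ 7^2 = 49 ≡ 10 (mod 13)
7^4 ≡ 10^2 = 100 ≡ 9 (mod 13)
7^8 ≡ 9^2 = 81 ≡ 3 (mod 13)
7^16 ≡ 3^2 = 9 (mod 13)
7^17 = 7^16 · 7^1 ≡ 9 · 7 (mod 13).
9 · 7 = 63 ≡ 11 (mod 13).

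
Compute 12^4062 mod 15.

4062 in binary is 111111011110, i.e. 4062 = 2048 + 1024 + 512 + 256 + 128 + 64 + 16 + 8 + 4 + 2.
12^1 ≡ 12 (mod 15)
12^2 ≡ 12^2 = 144 ≡ 9 (mod 15)
12^4 ≡ 9^2 = 81 ≡ 6 (mod 15)
12^8 ≡ 6^2 = 36 ≡ 6 (mod 15)
12^16 ≡ 6^2 = 36 ≡ 6 (mod 15)
12^32 ≡ 6^2 = 36 ≡ 6 (mod 15)
12^64 ≡ 6^2 = 36 ≡ 6 (mod 15)
12^128 ≡ 6^2 = 36 ≡ 6 (mod 15)
12^256 ≡ 6^2 = 36 ≡ 6 (mod 15)
12^512 ≡ 6^2 = 36 ≡ 6 (mod 15)
12^1024 ≡ 6^2 = 36 ≡ 6 (mod 15)
12^2048 ≡ 6^2 = 36 ≡ 6 (mod 15)
12^4062 = 12^2048 · 12^1024 · 12^512 · 12^256 · 12^128 · 12^64 · 12^16 · 12^8 · 12^4 · 12^2 ≡ 6 · 6 · 6 · 6 · 6 · 6 · 6 · 6 · 6 · 9 (mod 15).
Accumulate the product:
6 · 6 = 36 ≡ 6
6 · 6 = 36 ≡ 6
6 · 6 = 36 ≡ 6
6 · 6 = 36 ≡ 6
6 · 6 = 36 ≡ 6
6 · 6 = 36 ≡ 6
6 · 6 = 36 ≡ 6
6 · 6 = 36 ≡ 6
6 · 9 = 54 ≡ 9

9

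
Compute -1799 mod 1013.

-1799 = -2*1013 + 227, so -1799 ≡ 227 (mod 1013).

227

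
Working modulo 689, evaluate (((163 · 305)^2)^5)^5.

163 · 305 = 49715 ≡ 107 (mod 689)
(107)^2 ≡ 425 (mod 689)
(425)^5 ≡ 107 (mod 689)
(107)^5 ≡ 425 (mod 689)

425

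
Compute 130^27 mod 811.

Using repeated squaring:
27 in binary is 11011, i.e. 27 = 16 + 8 + 2 + 1.
130^1 ≡ 130 (mod 811)
130^2 ≡ 130^2 = 16900 ≡ 680 (mod 811)
130^4 ≡ 680^2 = 462400 ≡ 130 (mod 811)
130^8 ≡ 130^2 = 16900 ≡ 680 (mod 811)
130^16 ≡ 680^2 = 462400 ≡ 130 (mod 811)
130^27 = 130^16 · 130^8 · 130^2 · 130^1 ≡ 130 · 680 · 680 · 130 (mod 811).
Accumulate the product:
130 · 680 = 88400 ≡ 1
1 · 680 = 680
680 · 130 = 88400 ≡ 1

1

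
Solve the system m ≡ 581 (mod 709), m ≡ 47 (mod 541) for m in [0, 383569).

709⁻¹ mod 541: 709×190 ≡ 1 (mod 541), so 709⁻¹ ≡ 190.
m = 581 + 709×((47 − 581)×190 mod 541) = 581 + 709×248 = 176413.
Check: 176413 mod 709 = 581, 176413 mod 541 = 47. ✓

176413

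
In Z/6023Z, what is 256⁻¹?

Apply the Euclidean algorithm and back-substitute:
6023 = 23×256 + 135
256 = 1×135 + 121
135 = 1×121 + 14
121 = 8×14 + 9
14 = 1×9 + 5
9 = 1×5 + 4
5 = 1×4 + 1
4 = 4×1 + 0
gcd(256, 6023) = 1, so the inverse exists.
Bézout: 1 = 55×6023 − 1294×256.
So 256⁻¹ ≡ −1294 ≡ 4729 (mod 6023).

4729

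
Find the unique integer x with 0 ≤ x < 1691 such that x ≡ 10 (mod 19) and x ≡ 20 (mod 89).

732

19⁻¹ mod 89: 19×75 ≡ 1 (mod 89), so 19⁻¹ ≡ 75.
x = 10 + 19×((20 − 10)×75 mod 89) = 10 + 19×38 = 732.
Check: 732 mod 19 = 10, 732 mod 89 = 20. ✓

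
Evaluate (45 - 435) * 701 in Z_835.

490

45 - 435 = -390 ≡ 445 (mod 835)
445 * 701 = 311945 ≡ 490 (mod 835)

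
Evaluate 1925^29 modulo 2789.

By square-and-multiply:
29 in binary is 11101, i.e. 29 = 16 + 8 + 4 + 1.
1925^1 ≡ 1925 (mod 2789)
1925^2 ≡ 1925^2 = 3705625 ≡ 1833 (mod 2789)
1925^4 ≡ 1833^2 = 3359889 ≡ 1933 (mod 2789)
1925^8 ≡ 1933^2 = 3736489 ≡ 2018 (mod 2789)
1925^16 ≡ 2018^2 = 4072324 ≡ 384 (mod 2789)
1925^29 = 1925^16 · 1925^8 · 1925^4 · 1925^1 ≡ 384 · 2018 · 1933 · 1925 (mod 2789).
Accumulate the product:
384 · 2018 = 774912 ≡ 2359
2359 · 1933 = 4559947 ≡ 2721
2721 · 1925 = 5237925 ≡ 183

183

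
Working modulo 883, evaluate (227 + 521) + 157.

22

227 + 521 = 748
748 + 157 = 905 ≡ 22 (mod 883)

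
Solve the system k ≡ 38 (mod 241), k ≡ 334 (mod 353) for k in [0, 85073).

241⁻¹ mod 353: 241×104 ≡ 1 (mod 353), so 241⁻¹ ≡ 104.
k = 38 + 241×((334 − 38)×104 mod 353) = 38 + 241×73 = 17631.
Check: 17631 mod 241 = 38, 17631 mod 353 = 334. ✓

17631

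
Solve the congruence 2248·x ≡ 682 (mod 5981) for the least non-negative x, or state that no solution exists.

gcd(2248, 5981) = 1, so a unique solution mod 5981 exists.
2248⁻¹ ≡ 2626 (mod 5981).
x ≡ 2626·682 ≡ 2613 (mod 5981).

2613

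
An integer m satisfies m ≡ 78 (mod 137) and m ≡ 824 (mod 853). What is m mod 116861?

137⁻¹ mod 853: 137*330 ≡ 1 (mod 853), so 137⁻¹ ≡ 330.
m = 78 + 137*((824 − 78)*330 mod 853) = 78 + 137*516 = 70770.

70770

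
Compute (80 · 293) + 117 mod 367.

69

80 · 293 = 23440 ≡ 319 (mod 367)
319 + 117 = 436 ≡ 69 (mod 367)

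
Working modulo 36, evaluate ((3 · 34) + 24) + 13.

3 · 34 = 102 ≡ 30 (mod 36)
30 + 24 = 54 ≡ 18 (mod 36)
18 + 13 = 31

31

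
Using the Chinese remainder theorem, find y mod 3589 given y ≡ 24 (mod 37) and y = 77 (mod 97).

1726

37⁻¹ mod 97: 37·21 ≡ 1 (mod 97), so 37⁻¹ ≡ 21.
y = 24 + 37·((77 − 24)·21 mod 97) = 24 + 37·46 = 1726.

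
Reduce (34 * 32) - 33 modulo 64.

31

34 * 32 = 1088 ≡ 0 (mod 64)
0 - 33 = -33 ≡ 31 (mod 64)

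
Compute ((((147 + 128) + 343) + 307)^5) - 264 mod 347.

73

147 + 128 = 275
275 + 343 = 618 ≡ 271 (mod 347)
271 + 307 = 578 ≡ 231 (mod 347)
(231)^5 ≡ 337 (mod 347)
337 - 264 = 73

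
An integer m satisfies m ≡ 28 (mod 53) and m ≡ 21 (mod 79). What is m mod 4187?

53⁻¹ mod 79: 53·3 ≡ 1 (mod 79), so 53⁻¹ ≡ 3.
m = 28 + 53·((21 − 28)·3 mod 79) = 28 + 53·58 = 3102.
Check: 3102 mod 53 = 28, 3102 mod 79 = 21. ✓

3102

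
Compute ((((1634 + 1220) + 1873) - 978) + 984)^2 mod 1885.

1634 + 1220 = 2854 ≡ 969 (mod 1885)
969 + 1873 = 2842 ≡ 957 (mod 1885)
957 - 978 = -21 ≡ 1864 (mod 1885)
1864 + 984 = 2848 ≡ 963 (mod 1885)
(963)^2 ≡ 1834 (mod 1885)

1834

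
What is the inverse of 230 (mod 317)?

51

317 = 1*230 + 87
230 = 2*87 + 56
87 = 1*56 + 31
56 = 1*31 + 25
31 = 1*25 + 6
25 = 4*6 + 1
6 = 6*1 + 0
gcd(230, 317) = 1, so the inverse exists.
Back-substitute for 1:
1 = 1*25 − 4*6
  = −4*31 + 5*25
  = 5*56 − 9*31
  = −9*87 + 14*56
  = 14*230 − 37*87
  = −37*317 + 51*230
So 230⁻¹ ≡ 51 (mod 317).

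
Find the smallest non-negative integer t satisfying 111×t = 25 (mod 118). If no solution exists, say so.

gcd(111, 118) = 1, so a unique solution mod 118 exists.
111⁻¹ ≡ 101 (mod 118).
t ≡ 101×25 ≡ 47 (mod 118).

47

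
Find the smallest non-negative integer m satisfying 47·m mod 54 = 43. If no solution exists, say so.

17

gcd(47, 54) = 1, so a unique solution mod 54 exists.
47⁻¹ ≡ 23 (mod 54).
m ≡ 23·43 ≡ 17 (mod 54).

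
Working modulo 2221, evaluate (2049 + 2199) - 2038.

2049 + 2199 = 4248 ≡ 2027 (mod 2221)
2027 - 2038 = -11 ≡ 2210 (mod 2221)

2210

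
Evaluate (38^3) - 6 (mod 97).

61

(38)^3 ≡ 67 (mod 97)
67 - 6 = 61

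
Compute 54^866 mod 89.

Compute successive squares:
54^1 ≡ 54 (mod 89)
54^2 ≡ 54^2 = 2916 ≡ 68 (mod 89)
54^4 ≡ 68^2 = 4624 ≡ 85 (mod 89)
54^8 ≡ 85^2 = 7225 ≡ 16 (mod 89)
54^16 ≡ 16^2 = 256 ≡ 78 (mod 89)
54^32 ≡ 78^2 = 6084 ≡ 32 (mod 89)
54^64 ≡ 32^2 = 1024 ≡ 45 (mod 89)
54^128 ≡ 45^2 = 2025 ≡ 67 (mod 89)
54^256 ≡ 67^2 = 4489 ≡ 39 (mod 89)
54^512 ≡ 39^2 = 1521 ≡ 8 (mod 89)
54^866 = 54^512 · 54^256 · 54^64 · 54^32 · 54^2 ≡ 8 · 39 · 45 · 32 · 68 (mod 89).
Accumulate the product:
8 · 39 = 312 ≡ 45
45 · 45 = 2025 ≡ 67
67 · 32 = 2144 ≡ 8
8 · 68 = 544 ≡ 10

10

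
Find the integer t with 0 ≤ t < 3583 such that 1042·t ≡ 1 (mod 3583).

3583 = 3×1042 + 457
1042 = 2×457 + 128
457 = 3×128 + 73
128 = 1×73 + 55
73 = 1×55 + 18
55 = 3×18 + 1
18 = 18×1 + 0
gcd(1042, 3583) = 1, so the inverse exists.
Back-substitute for 1:
1 = 1×55 − 3×18
  = −3×73 + 4×55
  = 4×128 − 7×73
  = −7×457 + 25×128
  = 25×1042 − 57×457
  = −57×3583 + 196×1042
So 1042⁻¹ ≡ 196 (mod 3583).

196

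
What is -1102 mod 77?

53

-1102 = -15*77 + 53, so -1102 ≡ 53 (mod 77).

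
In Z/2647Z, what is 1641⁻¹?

371

Apply the Euclidean algorithm and back-substitute:
2647 = 1*1641 + 1006
1641 = 1*1006 + 635
1006 = 1*635 + 371
635 = 1*371 + 264
371 = 1*264 + 107
264 = 2*107 + 50
107 = 2*50 + 7
50 = 7*7 + 1
7 = 7*1 + 0
gcd(1641, 2647) = 1, so the inverse exists.
Bézout: 1 = −230*2647 + 371*1641.
So 1641⁻¹ ≡ 371 (mod 2647).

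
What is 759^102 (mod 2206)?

1769

Using repeated squaring:
102 in binary is 1100110, i.e. 102 = 64 + 32 + 4 + 2.
759^1 ≡ 759 (mod 2206)
759^2 ≡ 759^2 = 576081 ≡ 315 (mod 2206)
759^4 ≡ 315^2 = 99225 ≡ 2161 (mod 2206)
759^8 ≡ 2161^2 = 4669921 ≡ 2025 (mod 2206)
759^16 ≡ 2025^2 = 4100625 ≡ 1877 (mod 2206)
759^32 ≡ 1877^2 = 3523129 ≡ 147 (mod 2206)
759^64 ≡ 147^2 = 21609 ≡ 1755 (mod 2206)
759^102 = 759^64 * 759^32 * 759^4 * 759^2 ≡ 1755 * 147 * 2161 * 315 (mod 2206).
Accumulate the product:
1755 * 147 = 257985 ≡ 2089
2089 * 2161 = 4514329 ≡ 853
853 * 315 = 268695 ≡ 1769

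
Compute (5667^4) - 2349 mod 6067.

(5667)^4 ≡ 2284 (mod 6067)
2284 - 2349 = -65 ≡ 6002 (mod 6067)

6002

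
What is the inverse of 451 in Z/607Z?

214

Run the extended Euclidean algorithm:
607 = 1·451 + 156
451 = 2·156 + 139
156 = 1·139 + 17
139 = 8·17 + 3
17 = 5·3 + 2
3 = 1·2 + 1
2 = 2·1 + 0
gcd(451, 607) = 1, so the inverse exists.
Back-substitute for 1:
1 = 1·3 − 1·2
  = −1·17 + 6·3
  = 6·139 − 49·17
  = −49·156 + 55·139
  = 55·451 − 159·156
  = −159·607 + 214·451
So 451⁻¹ ≡ 214 (mod 607).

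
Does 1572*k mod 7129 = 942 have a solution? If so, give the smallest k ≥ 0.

3293

gcd(1572, 7129) = 1, so a unique solution mod 7129 exists.
1572⁻¹ ≡ 2009 (mod 7129).
k ≡ 2009*942 ≡ 3293 (mod 7129).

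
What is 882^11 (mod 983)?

11 in binary is 1011, i.e. 11 = 8 + 2 + 1.
882^1 ≡ 882 (mod 983)
882^2 ≡ 882^2 = 777924 ≡ 371 (mod 983)
882^4 ≡ 371^2 = 137641 ≡ 21 (mod 983)
882^8 ≡ 21^2 = 441 (mod 983)
882^11 = 882^8 * 882^2 * 882^1 ≡ 441 * 371 * 882 (mod 983).
Accumulate the product:
441 * 371 = 163611 ≡ 433
433 * 882 = 381906 ≡ 502

502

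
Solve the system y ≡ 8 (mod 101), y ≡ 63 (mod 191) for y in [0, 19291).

1018

101⁻¹ mod 191: 101×87 ≡ 1 (mod 191), so 101⁻¹ ≡ 87.
y = 8 + 101×((63 − 8)×87 mod 191) = 8 + 101×10 = 1018.
Check: 1018 mod 101 = 8, 1018 mod 191 = 63. ✓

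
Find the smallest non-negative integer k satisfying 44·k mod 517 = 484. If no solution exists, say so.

11

gcd(44, 517) = 11, and 11 | 484, so solutions exist.
Divide through by 11: 4·k mod 47 = 44.
4⁻¹ ≡ 12 (mod 47).
k ≡ 12·44 ≡ 11 (mod 47).
The smallest non-negative solution is k = 11.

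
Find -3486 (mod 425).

-3486 = -9·425 + 339, so -3486 ≡ 339 (mod 425).

339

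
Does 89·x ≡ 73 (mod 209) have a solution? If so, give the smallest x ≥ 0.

29

gcd(89, 209) = 1, so a unique solution mod 209 exists.
89⁻¹ ≡ 155 (mod 209).
x ≡ 155·73 ≡ 29 (mod 209).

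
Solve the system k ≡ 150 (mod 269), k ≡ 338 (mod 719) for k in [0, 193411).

269⁻¹ mod 719: 269·286 ≡ 1 (mod 719), so 269⁻¹ ≡ 286.
k = 150 + 269·((338 − 150)·286 mod 719) = 150 + 269·562 = 151328.

151328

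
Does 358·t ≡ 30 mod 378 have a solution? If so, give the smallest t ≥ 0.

gcd(358, 378) = 2, and 2 | 30, so solutions exist.
Divide through by 2: 179·t ≡ 15 mod 189.
179⁻¹ ≡ 170 (mod 189).
t ≡ 170·15 ≡ 93 (mod 189).
The smallest non-negative solution is t = 93.

93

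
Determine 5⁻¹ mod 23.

14

Run the extended Euclidean algorithm:
23 = 4×5 + 3
5 = 1×3 + 2
3 = 1×2 + 1
2 = 2×1 + 0
gcd(5, 23) = 1, so the inverse exists.
Bézout: 1 = 2×23 − 9×5.
So 5⁻¹ ≡ −9 ≡ 14 (mod 23).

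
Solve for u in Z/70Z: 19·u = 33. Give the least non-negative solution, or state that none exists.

57

gcd(19, 70) = 1, so a unique solution mod 70 exists.
19⁻¹ ≡ 59 (mod 70).
u ≡ 59·33 ≡ 57 (mod 70).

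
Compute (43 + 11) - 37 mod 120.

43 + 11 = 54
54 - 37 = 17

17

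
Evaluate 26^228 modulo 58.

By square-and-multiply:
228 in binary is 11100100, i.e. 228 = 128 + 64 + 32 + 4.
26^1 ≡ 26 (mod 58)
26^2 ≡ 26^2 = 676 ≡ 38 (mod 58)
26^4 ≡ 38^2 = 1444 ≡ 52 (mod 58)
26^8 ≡ 52^2 = 2704 ≡ 36 (mod 58)
26^16 ≡ 36^2 = 1296 ≡ 20 (mod 58)
26^32 ≡ 20^2 = 400 ≡ 52 (mod 58)
26^64 ≡ 52^2 = 2704 ≡ 36 (mod 58)
26^128 ≡ 36^2 = 1296 ≡ 20 (mod 58)
26^228 = 26^128 * 26^64 * 26^32 * 26^4 ≡ 20 * 36 * 52 * 52 (mod 58).
Accumulate the product:
20 * 36 = 720 ≡ 24
24 * 52 = 1248 ≡ 30
30 * 52 = 1560 ≡ 52

52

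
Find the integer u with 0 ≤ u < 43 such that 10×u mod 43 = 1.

13

43 = 4×10 + 3
10 = 3×3 + 1
3 = 3×1 + 0
gcd(10, 43) = 1, so the inverse exists.
Back-substitute for 1:
1 = 1×10 − 3×3
  = −3×43 + 13×10
So 10⁻¹ ≡ 13 (mod 43).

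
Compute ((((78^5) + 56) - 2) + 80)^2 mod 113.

(78)^5 ≡ 73 (mod 113)
73 + 56 = 129 ≡ 16 (mod 113)
16 - 2 = 14
14 + 80 = 94
(94)^2 ≡ 22 (mod 113)

22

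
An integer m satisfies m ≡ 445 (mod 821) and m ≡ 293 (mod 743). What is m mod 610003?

593207

821⁻¹ mod 743: 821*181 ≡ 1 (mod 743), so 821⁻¹ ≡ 181.
m = 445 + 821*((293 − 445)*181 mod 743) = 445 + 821*722 = 593207.
Check: 593207 mod 821 = 445, 593207 mod 743 = 293. ✓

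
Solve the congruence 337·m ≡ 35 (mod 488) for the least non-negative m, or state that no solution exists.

3

gcd(337, 488) = 1, so a unique solution mod 488 exists.
337⁻¹ ≡ 265 (mod 488).
m ≡ 265·35 ≡ 3 (mod 488).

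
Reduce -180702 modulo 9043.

-180702 = -20×9043 + 158, so -180702 ≡ 158 (mod 9043).

158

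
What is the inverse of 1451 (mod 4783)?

2347

Apply the Euclidean algorithm and back-substitute:
4783 = 3×1451 + 430
1451 = 3×430 + 161
430 = 2×161 + 108
161 = 1×108 + 53
108 = 2×53 + 2
53 = 26×2 + 1
2 = 2×1 + 0
gcd(1451, 4783) = 1, so the inverse exists.
Back-substitute for 1:
1 = 1×53 − 26×2
  = −26×108 + 53×53
  = 53×161 − 79×108
  = −79×430 + 211×161
  = 211×1451 − 712×430
  = −712×4783 + 2347×1451
So 1451⁻¹ ≡ 2347 (mod 4783).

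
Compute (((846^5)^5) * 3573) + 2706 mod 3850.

(846)^5 ≡ 76 (mod 3850)
(76)^5 ≡ 76 (mod 3850)
76 * 3573 = 271548 ≡ 2048 (mod 3850)
2048 + 2706 = 4754 ≡ 904 (mod 3850)

904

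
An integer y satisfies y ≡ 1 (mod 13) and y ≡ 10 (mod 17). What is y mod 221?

13⁻¹ mod 17: 13×4 ≡ 1 (mod 17), so 13⁻¹ ≡ 4.
y = 1 + 13×((10 − 1)×4 mod 17) = 1 + 13×2 = 27.
Check: 27 mod 13 = 1, 27 mod 17 = 10. ✓

27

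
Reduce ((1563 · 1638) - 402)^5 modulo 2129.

1563 · 1638 = 2560194 ≡ 1136 (mod 2129)
1136 - 402 = 734
(734)^5 ≡ 396 (mod 2129)

396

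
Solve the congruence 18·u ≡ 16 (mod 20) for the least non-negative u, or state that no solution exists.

gcd(18, 20) = 2, and 2 | 16, so solutions exist.
Divide through by 2: 9·u mod 10 = 8.
9⁻¹ ≡ 9 (mod 10).
u ≡ 9·8 ≡ 2 (mod 10).
The smallest non-negative solution is u = 2.

2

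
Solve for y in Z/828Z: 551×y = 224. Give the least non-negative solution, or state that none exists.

gcd(551, 828) = 1, so a unique solution mod 828 exists.
551⁻¹ ≡ 275 (mod 828).
y ≡ 275×224 ≡ 328 (mod 828).

328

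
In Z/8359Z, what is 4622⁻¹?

8359 = 1·4622 + 3737
4622 = 1·3737 + 885
3737 = 4·885 + 197
885 = 4·197 + 97
197 = 2·97 + 3
97 = 32·3 + 1
3 = 3·1 + 0
gcd(4622, 8359) = 1, so the inverse exists.
Back-substitute for 1:
1 = 1·97 − 32·3
  = −32·197 + 65·97
  = 65·885 − 292·197
  = −292·3737 + 1233·885
  = 1233·4622 − 1525·3737
  = −1525·8359 + 2758·4622
So 4622⁻¹ ≡ 2758 (mod 8359).

2758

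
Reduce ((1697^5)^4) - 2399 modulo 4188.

(1697)^5 ≡ 4073 (mod 4188)
(4073)^4 ≡ 1369 (mod 4188)
1369 - 2399 = -1030 ≡ 3158 (mod 4188)

3158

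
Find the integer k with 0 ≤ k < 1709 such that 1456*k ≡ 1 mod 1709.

1709 = 1*1456 + 253
1456 = 5*253 + 191
253 = 1*191 + 62
191 = 3*62 + 5
62 = 12*5 + 2
5 = 2*2 + 1
2 = 2*1 + 0
gcd(1456, 1709) = 1, so the inverse exists.
Back-substitute for 1:
1 = 1*5 − 2*2
  = −2*62 + 25*5
  = 25*191 − 77*62
  = −77*253 + 102*191
  = 102*1456 − 587*253
  = −587*1709 + 689*1456
So 1456⁻¹ ≡ 689 (mod 1709).

689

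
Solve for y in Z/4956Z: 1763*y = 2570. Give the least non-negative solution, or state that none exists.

3982

gcd(1763, 4956) = 1, so a unique solution mod 4956 exists.
1763⁻¹ ≡ 4703 (mod 4956).
y ≡ 4703*2570 ≡ 3982 (mod 4956).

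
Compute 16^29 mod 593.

92

Using repeated squaring:
29 in binary is 11101, i.e. 29 = 16 + 8 + 4 + 1.
16^1 ≡ 16 (mod 593)
16^2 ≡ 16^2 = 256 (mod 593)
16^4 ≡ 256^2 = 65536 ≡ 306 (mod 593)
16^8 ≡ 306^2 = 93636 ≡ 535 (mod 593)
16^16 ≡ 535^2 = 286225 ≡ 399 (mod 593)
16^29 = 16^16 × 16^8 × 16^4 × 16^1 ≡ 399 × 535 × 306 × 16 (mod 593).
Accumulate the product:
399 × 535 = 213465 ≡ 578
578 × 306 = 176868 ≡ 154
154 × 16 = 2464 ≡ 92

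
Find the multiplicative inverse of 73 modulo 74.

74 = 1·73 + 1
73 = 73·1 + 0
gcd(73, 74) = 1, so the inverse exists.
Bézout: 1 = 1·74 − 1·73.
So 73⁻¹ ≡ −1 ≡ 73 (mod 74).

73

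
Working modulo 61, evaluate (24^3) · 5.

7

(24)^3 ≡ 38 (mod 61)
38 · 5 = 190 ≡ 7 (mod 61)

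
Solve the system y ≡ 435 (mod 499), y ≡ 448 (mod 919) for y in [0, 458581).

499⁻¹ mod 919: 499*698 ≡ 1 (mod 919), so 499⁻¹ ≡ 698.
y = 435 + 499*((448 − 435)*698 mod 919) = 435 + 499*803 = 401132.

401132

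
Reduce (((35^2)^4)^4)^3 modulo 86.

(35)^2 ≡ 21 (mod 86)
(21)^4 ≡ 35 (mod 86)
(35)^4 ≡ 11 (mod 86)
(11)^3 ≡ 41 (mod 86)

41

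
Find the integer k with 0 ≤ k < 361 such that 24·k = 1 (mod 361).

Apply the Euclidean algorithm and back-substitute:
361 = 15×24 + 1
24 = 24×1 + 0
gcd(24, 361) = 1, so the inverse exists.
Bézout: 1 = 1×361 − 15×24.
So 24⁻¹ ≡ −15 ≡ 346 (mod 361).

346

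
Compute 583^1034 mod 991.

113

1034 in binary is 10000001010, i.e. 1034 = 1024 + 8 + 2.
583^1 ≡ 583 (mod 991)
583^2 ≡ 583^2 = 339889 ≡ 967 (mod 991)
583^4 ≡ 967^2 = 935089 ≡ 576 (mod 991)
583^8 ≡ 576^2 = 331776 ≡ 782 (mod 991)
583^16 ≡ 782^2 = 611524 ≡ 77 (mod 991)
583^32 ≡ 77^2 = 5929 ≡ 974 (mod 991)
583^64 ≡ 974^2 = 948676 ≡ 289 (mod 991)
583^128 ≡ 289^2 = 83521 ≡ 277 (mod 991)
583^256 ≡ 277^2 = 76729 ≡ 422 (mod 991)
583^512 ≡ 422^2 = 178084 ≡ 695 (mod 991)
583^1024 ≡ 695^2 = 483025 ≡ 408 (mod 991)
583^1034 = 583^1024 · 583^8 · 583^2 ≡ 408 · 782 · 967 (mod 991).
Accumulate the product:
408 · 782 = 319056 ≡ 945
945 · 967 = 913815 ≡ 113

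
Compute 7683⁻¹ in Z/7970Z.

2777

Run the extended Euclidean algorithm:
7970 = 1·7683 + 287
7683 = 26·287 + 221
287 = 1·221 + 66
221 = 3·66 + 23
66 = 2·23 + 20
23 = 1·20 + 3
20 = 6·3 + 2
3 = 1·2 + 1
2 = 2·1 + 0
gcd(7683, 7970) = 1, so the inverse exists.
Back-substitute for 1:
1 = 1·3 − 1·2
  = −1·20 + 7·3
  = 7·23 − 8·20
  = −8·66 + 23·23
  = 23·221 − 77·66
  = −77·287 + 100·221
  = 100·7683 − 2677·287
  = −2677·7970 + 2777·7683
So 7683⁻¹ ≡ 2777 (mod 7970).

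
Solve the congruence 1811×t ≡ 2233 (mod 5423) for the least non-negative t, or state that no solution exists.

gcd(1811, 5423) = 1, so a unique solution mod 5423 exists.
1811⁻¹ ≡ 4881 (mod 5423).
t ≡ 4881×2233 ≡ 4466 (mod 5423).

4466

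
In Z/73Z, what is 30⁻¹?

56

Apply the Euclidean algorithm and back-substitute:
73 = 2·30 + 13
30 = 2·13 + 4
13 = 3·4 + 1
4 = 4·1 + 0
gcd(30, 73) = 1, so the inverse exists.
Back-substitute for 1:
1 = 1·13 − 3·4
  = −3·30 + 7·13
  = 7·73 − 17·30
So 30⁻¹ ≡ −17 ≡ 56 (mod 73).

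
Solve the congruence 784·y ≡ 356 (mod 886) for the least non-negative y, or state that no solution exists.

66

gcd(784, 886) = 2, and 2 | 356, so solutions exist.
Divide through by 2: 392·y mod 443 = 178.
392⁻¹ ≡ 304 (mod 443).
y ≡ 304·178 ≡ 66 (mod 443).
The smallest non-negative solution is y = 66.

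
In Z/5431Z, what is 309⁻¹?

1617

5431 = 17·309 + 178
309 = 1·178 + 131
178 = 1·131 + 47
131 = 2·47 + 37
47 = 1·37 + 10
37 = 3·10 + 7
10 = 1·7 + 3
7 = 2·3 + 1
3 = 3·1 + 0
gcd(309, 5431) = 1, so the inverse exists.
Back-substitute for 1:
1 = 1·7 − 2·3
  = −2·10 + 3·7
  = 3·37 − 11·10
  = −11·47 + 14·37
  = 14·131 − 39·47
  = −39·178 + 53·131
  = 53·309 − 92·178
  = −92·5431 + 1617·309
So 309⁻¹ ≡ 1617 (mod 5431).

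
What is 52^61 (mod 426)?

82

By square-and-multiply:
61 in binary is 111101, i.e. 61 = 32 + 16 + 8 + 4 + 1.
52^1 ≡ 52 (mod 426)
52^2 ≡ 52^2 = 2704 ≡ 148 (mod 426)
52^4 ≡ 148^2 = 21904 ≡ 178 (mod 426)
52^8 ≡ 178^2 = 31684 ≡ 160 (mod 426)
52^16 ≡ 160^2 = 25600 ≡ 40 (mod 426)
52^32 ≡ 40^2 = 1600 ≡ 322 (mod 426)
52^61 = 52^32 * 52^16 * 52^8 * 52^4 * 52^1 ≡ 322 * 40 * 160 * 178 * 52 (mod 426).
Accumulate the product:
322 * 40 = 12880 ≡ 100
100 * 160 = 16000 ≡ 238
238 * 178 = 42364 ≡ 190
190 * 52 = 9880 ≡ 82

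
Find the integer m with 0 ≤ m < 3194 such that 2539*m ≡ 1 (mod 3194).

2287

3194 = 1·2539 + 655
2539 = 3·655 + 574
655 = 1·574 + 81
574 = 7·81 + 7
81 = 11·7 + 4
7 = 1·4 + 3
4 = 1·3 + 1
3 = 3·1 + 0
gcd(2539, 3194) = 1, so the inverse exists.
Bézout: 1 = 721·3194 − 907·2539.
So 2539⁻¹ ≡ −907 ≡ 2287 (mod 3194).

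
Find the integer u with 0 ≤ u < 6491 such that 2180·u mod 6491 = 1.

265

Run the extended Euclidean algorithm:
6491 = 2×2180 + 2131
2180 = 1×2131 + 49
2131 = 43×49 + 24
49 = 2×24 + 1
24 = 24×1 + 0
gcd(2180, 6491) = 1, so the inverse exists.
Bézout: 1 = −89×6491 + 265×2180.
So 2180⁻¹ ≡ 265 (mod 6491).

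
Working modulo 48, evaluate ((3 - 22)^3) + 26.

3 - 22 = -19 ≡ 29 (mod 48)
(29)^3 ≡ 5 (mod 48)
5 + 26 = 31

31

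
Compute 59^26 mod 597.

26 in binary is 11010, i.e. 26 = 16 + 8 + 2.
59^1 ≡ 59 (mod 597)
59^2 ≡ 59^2 = 3481 ≡ 496 (mod 597)
59^4 ≡ 496^2 = 246016 ≡ 52 (mod 597)
59^8 ≡ 52^2 = 2704 ≡ 316 (mod 597)
59^16 ≡ 316^2 = 99856 ≡ 157 (mod 597)
59^26 = 59^16 · 59^8 · 59^2 ≡ 157 · 316 · 496 (mod 597).
Accumulate the product:
157 · 316 = 49612 ≡ 61
61 · 496 = 30256 ≡ 406

406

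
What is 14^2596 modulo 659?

Using repeated squaring:
14^1 ≡ 14 (mod 659)
14^2 ≡ 14^2 = 196 (mod 659)
14^4 ≡ 196^2 = 38416 ≡ 194 (mod 659)
14^8 ≡ 194^2 = 37636 ≡ 73 (mod 659)
14^16 ≡ 73^2 = 5329 ≡ 57 (mod 659)
14^32 ≡ 57^2 = 3249 ≡ 613 (mod 659)
14^64 ≡ 613^2 = 375769 ≡ 139 (mod 659)
14^128 ≡ 139^2 = 19321 ≡ 210 (mod 659)
14^256 ≡ 210^2 = 44100 ≡ 606 (mod 659)
14^512 ≡ 606^2 = 367236 ≡ 173 (mod 659)
14^1024 ≡ 173^2 = 29929 ≡ 274 (mod 659)
14^2048 ≡ 274^2 = 75076 ≡ 609 (mod 659)
14^2596 = 14^2048 * 14^512 * 14^32 * 14^4 ≡ 609 * 173 * 613 * 194 (mod 659).
Accumulate the product:
609 * 173 = 105357 ≡ 576
576 * 613 = 353088 ≡ 523
523 * 194 = 101462 ≡ 635

635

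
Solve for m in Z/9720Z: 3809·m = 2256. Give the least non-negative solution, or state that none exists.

8904

gcd(3809, 9720) = 1, so a unique solution mod 9720 exists.
3809⁻¹ ≡ 689 (mod 9720).
m ≡ 689·2256 ≡ 8904 (mod 9720).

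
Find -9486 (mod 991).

-9486 = -10*991 + 424, so -9486 ≡ 424 (mod 991).

424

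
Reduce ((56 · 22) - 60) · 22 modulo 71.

11

56 · 22 = 1232 ≡ 25 (mod 71)
25 - 60 = -35 ≡ 36 (mod 71)
36 · 22 = 792 ≡ 11 (mod 71)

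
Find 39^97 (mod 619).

By square-and-multiply:
97 in binary is 1100001, i.e. 97 = 64 + 32 + 1.
39^1 ≡ 39 (mod 619)
39^2 ≡ 39^2 = 1521 ≡ 283 (mod 619)
39^4 ≡ 283^2 = 80089 ≡ 238 (mod 619)
39^8 ≡ 238^2 = 56644 ≡ 315 (mod 619)
39^16 ≡ 315^2 = 99225 ≡ 185 (mod 619)
39^32 ≡ 185^2 = 34225 ≡ 180 (mod 619)
39^64 ≡ 180^2 = 32400 ≡ 212 (mod 619)
39^97 = 39^64 · 39^32 · 39^1 ≡ 212 · 180 · 39 (mod 619).
Accumulate the product:
212 · 180 = 38160 ≡ 401
401 · 39 = 15639 ≡ 164

164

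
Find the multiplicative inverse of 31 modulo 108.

Apply the Euclidean algorithm and back-substitute:
108 = 3*31 + 15
31 = 2*15 + 1
15 = 15*1 + 0
gcd(31, 108) = 1, so the inverse exists.
Back-substitute for 1:
1 = 1*31 − 2*15
  = −2*108 + 7*31
So 31⁻¹ ≡ 7 (mod 108).

7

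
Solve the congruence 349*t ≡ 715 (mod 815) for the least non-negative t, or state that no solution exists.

350

gcd(349, 815) = 1, so a unique solution mod 815 exists.
349⁻¹ ≡ 404 (mod 815).
t ≡ 404*715 ≡ 350 (mod 815).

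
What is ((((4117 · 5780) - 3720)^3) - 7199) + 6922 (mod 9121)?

4117 · 5780 = 23796260 ≡ 8692 (mod 9121)
8692 - 3720 = 4972
(4972)^3 ≡ 6042 (mod 9121)
6042 - 7199 = -1157 ≡ 7964 (mod 9121)
7964 + 6922 = 14886 ≡ 5765 (mod 9121)

5765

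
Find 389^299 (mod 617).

10

By square-and-multiply:
299 in binary is 100101011, i.e. 299 = 256 + 32 + 8 + 2 + 1.
389^1 ≡ 389 (mod 617)
389^2 ≡ 389^2 = 151321 ≡ 156 (mod 617)
389^4 ≡ 156^2 = 24336 ≡ 273 (mod 617)
389^8 ≡ 273^2 = 74529 ≡ 489 (mod 617)
389^16 ≡ 489^2 = 239121 ≡ 342 (mod 617)
389^32 ≡ 342^2 = 116964 ≡ 351 (mod 617)
389^64 ≡ 351^2 = 123201 ≡ 418 (mod 617)
389^128 ≡ 418^2 = 174724 ≡ 113 (mod 617)
389^256 ≡ 113^2 = 12769 ≡ 429 (mod 617)
389^299 = 389^256 · 389^32 · 389^8 · 389^2 · 389^1 ≡ 429 · 351 · 489 · 156 · 389 (mod 617).
Accumulate the product:
429 · 351 = 150579 ≡ 31
31 · 489 = 15159 ≡ 351
351 · 156 = 54756 ≡ 460
460 · 389 = 178940 ≡ 10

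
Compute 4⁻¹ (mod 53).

40

53 = 13×4 + 1
4 = 4×1 + 0
gcd(4, 53) = 1, so the inverse exists.
Bézout: 1 = 1×53 − 13×4.
So 4⁻¹ ≡ −13 ≡ 40 (mod 53).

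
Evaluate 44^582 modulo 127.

38

Compute successive squares:
44^1 ≡ 44 (mod 127)
44^2 ≡ 44^2 = 1936 ≡ 31 (mod 127)
44^4 ≡ 31^2 = 961 ≡ 72 (mod 127)
44^8 ≡ 72^2 = 5184 ≡ 104 (mod 127)
44^16 ≡ 104^2 = 10816 ≡ 21 (mod 127)
44^32 ≡ 21^2 = 441 ≡ 60 (mod 127)
44^64 ≡ 60^2 = 3600 ≡ 44 (mod 127)
44^128 ≡ 44^2 = 1936 ≡ 31 (mod 127)
44^256 ≡ 31^2 = 961 ≡ 72 (mod 127)
44^512 ≡ 72^2 = 5184 ≡ 104 (mod 127)
44^582 = 44^512 · 44^64 · 44^4 · 44^2 ≡ 104 · 44 · 72 · 31 (mod 127).
Accumulate the product:
104 · 44 = 4576 ≡ 4
4 · 72 = 288 ≡ 34
34 · 31 = 1054 ≡ 38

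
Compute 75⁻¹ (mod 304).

227

By the extended Euclidean algorithm:
304 = 4·75 + 4
75 = 18·4 + 3
4 = 1·3 + 1
3 = 3·1 + 0
gcd(75, 304) = 1, so the inverse exists.
Back-substitute for 1:
1 = 1·4 − 1·3
  = −1·75 + 19·4
  = 19·304 − 77·75
So 75⁻¹ ≡ −77 ≡ 227 (mod 304).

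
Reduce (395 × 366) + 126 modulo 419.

141

395 × 366 = 144570 ≡ 15 (mod 419)
15 + 126 = 141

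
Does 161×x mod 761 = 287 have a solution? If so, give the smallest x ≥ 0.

465

gcd(161, 761) = 1, so a unique solution mod 761 exists.
161⁻¹ ≡ 52 (mod 761).
x ≡ 52×287 ≡ 465 (mod 761).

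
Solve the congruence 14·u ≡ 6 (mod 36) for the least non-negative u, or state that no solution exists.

3

gcd(14, 36) = 2, and 2 | 6, so solutions exist.
Divide through by 2: 7·u = 3 (mod 18).
7⁻¹ ≡ 13 (mod 18).
u ≡ 13·3 ≡ 3 (mod 18).
The smallest non-negative solution is u = 3.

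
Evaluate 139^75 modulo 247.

139^1 ≡ 139 (mod 247)
139^2 ≡ 139^2 = 19321 ≡ 55 (mod 247)
139^4 ≡ 55^2 = 3025 ≡ 61 (mod 247)
139^8 ≡ 61^2 = 3721 ≡ 16 (mod 247)
139^16 ≡ 16^2 = 256 ≡ 9 (mod 247)
139^32 ≡ 9^2 = 81 (mod 247)
139^64 ≡ 81^2 = 6561 ≡ 139 (mod 247)
139^75 = 139^64 * 139^8 * 139^2 * 139^1 ≡ 139 * 16 * 55 * 139 (mod 247).
Accumulate the product:
139 * 16 = 2224 ≡ 1
1 * 55 = 55
55 * 139 = 7645 ≡ 235

235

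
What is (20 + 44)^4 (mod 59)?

20 + 44 = 64 ≡ 5 (mod 59)
(5)^4 ≡ 35 (mod 59)

35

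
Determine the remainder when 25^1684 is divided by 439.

117

Using repeated squaring:
25^1 ≡ 25 (mod 439)
25^2 ≡ 25^2 = 625 ≡ 186 (mod 439)
25^4 ≡ 186^2 = 34596 ≡ 354 (mod 439)
25^8 ≡ 354^2 = 125316 ≡ 201 (mod 439)
25^16 ≡ 201^2 = 40401 ≡ 13 (mod 439)
25^32 ≡ 13^2 = 169 (mod 439)
25^64 ≡ 169^2 = 28561 ≡ 26 (mod 439)
25^128 ≡ 26^2 = 676 ≡ 237 (mod 439)
25^256 ≡ 237^2 = 56169 ≡ 416 (mod 439)
25^512 ≡ 416^2 = 173056 ≡ 90 (mod 439)
25^1024 ≡ 90^2 = 8100 ≡ 198 (mod 439)
25^1684 = 25^1024 · 25^512 · 25^128 · 25^16 · 25^4 ≡ 198 · 90 · 237 · 13 · 354 (mod 439).
Accumulate the product:
198 · 90 = 17820 ≡ 260
260 · 237 = 61620 ≡ 160
160 · 13 = 2080 ≡ 324
324 · 354 = 114696 ≡ 117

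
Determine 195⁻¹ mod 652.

Apply the Euclidean algorithm and back-substitute:
652 = 3×195 + 67
195 = 2×67 + 61
67 = 1×61 + 6
61 = 10×6 + 1
6 = 6×1 + 0
gcd(195, 652) = 1, so the inverse exists.
Back-substitute for 1:
1 = 1×61 − 10×6
  = −10×67 + 11×61
  = 11×195 − 32×67
  = −32×652 + 107×195
So 195⁻¹ ≡ 107 (mod 652).

107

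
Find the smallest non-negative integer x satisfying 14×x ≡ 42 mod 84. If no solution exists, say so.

3

gcd(14, 84) = 14, and 14 | 42, so solutions exist.
Divide through by 14: 1×x ≡ 3 mod 6.
1⁻¹ ≡ 1 (mod 6).
x ≡ 1×3 ≡ 3 (mod 6).
The smallest non-negative solution is x = 3.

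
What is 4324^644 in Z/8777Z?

Using repeated squaring:
4324^1 ≡ 4324 (mod 8777)
4324^2 ≡ 4324^2 = 18696976 ≡ 1966 (mod 8777)
4324^4 ≡ 1966^2 = 3865156 ≡ 3276 (mod 8777)
4324^8 ≡ 3276^2 = 10732176 ≡ 6682 (mod 8777)
4324^16 ≡ 6682^2 = 44649124 ≡ 525 (mod 8777)
4324^32 ≡ 525^2 = 275625 ≡ 3538 (mod 8777)
4324^64 ≡ 3538^2 = 12517444 ≡ 1442 (mod 8777)
4324^128 ≡ 1442^2 = 2079364 ≡ 7992 (mod 8777)
4324^256 ≡ 7992^2 = 63872064 ≡ 1835 (mod 8777)
4324^512 ≡ 1835^2 = 3367225 ≡ 5634 (mod 8777)
4324^644 = 4324^512 * 4324^128 * 4324^4 ≡ 5634 * 7992 * 3276 (mod 8777).
Accumulate the product:
5634 * 7992 = 45026928 ≡ 918
918 * 3276 = 3007368 ≡ 5634

5634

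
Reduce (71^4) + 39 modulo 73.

55

(71)^4 ≡ 16 (mod 73)
16 + 39 = 55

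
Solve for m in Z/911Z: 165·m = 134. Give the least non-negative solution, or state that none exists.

gcd(165, 911) = 1, so a unique solution mod 911 exists.
165⁻¹ ≡ 519 (mod 911).
m ≡ 519·134 ≡ 310 (mod 911).

310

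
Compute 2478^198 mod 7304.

2478^1 ≡ 2478 (mod 7304)
2478^2 ≡ 2478^2 = 6140484 ≡ 5124 (mod 7304)
2478^4 ≡ 5124^2 = 26255376 ≡ 4800 (mod 7304)
2478^8 ≡ 4800^2 = 23040000 ≡ 3184 (mod 7304)
2478^16 ≡ 3184^2 = 10137856 ≡ 7208 (mod 7304)
2478^32 ≡ 7208^2 = 51955264 ≡ 1912 (mod 7304)
2478^64 ≡ 1912^2 = 3655744 ≡ 3744 (mod 7304)
2478^128 ≡ 3744^2 = 14017536 ≡ 1160 (mod 7304)
2478^198 = 2478^128 · 2478^64 · 2478^4 · 2478^2 ≡ 1160 · 3744 · 4800 · 5124 (mod 7304).
Accumulate the product:
1160 · 3744 = 4343040 ≡ 4464
4464 · 4800 = 21427200 ≡ 4568
4568 · 5124 = 23406432 ≡ 4416

4416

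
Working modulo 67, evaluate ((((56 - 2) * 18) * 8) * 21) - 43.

41

56 - 2 = 54
54 * 18 = 972 ≡ 34 (mod 67)
34 * 8 = 272 ≡ 4 (mod 67)
4 * 21 = 84 ≡ 17 (mod 67)
17 - 43 = -26 ≡ 41 (mod 67)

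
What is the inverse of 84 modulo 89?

71

89 = 1*84 + 5
84 = 16*5 + 4
5 = 1*4 + 1
4 = 4*1 + 0
gcd(84, 89) = 1, so the inverse exists.
Bézout: 1 = 17*89 − 18*84.
So 84⁻¹ ≡ −18 ≡ 71 (mod 89).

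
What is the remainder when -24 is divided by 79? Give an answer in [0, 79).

55

-24 = -1*79 + 55, so -24 ≡ 55 (mod 79).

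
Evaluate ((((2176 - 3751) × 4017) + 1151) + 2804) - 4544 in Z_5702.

2176 - 3751 = -1575 ≡ 4127 (mod 5702)
4127 × 4017 = 16578159 ≡ 2445 (mod 5702)
2445 + 1151 = 3596
3596 + 2804 = 6400 ≡ 698 (mod 5702)
698 - 4544 = -3846 ≡ 1856 (mod 5702)

1856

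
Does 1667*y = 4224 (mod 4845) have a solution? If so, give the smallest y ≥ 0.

1572

gcd(1667, 4845) = 1, so a unique solution mod 4845 exists.
1667⁻¹ ≡ 3758 (mod 4845).
y ≡ 3758*4224 ≡ 1572 (mod 4845).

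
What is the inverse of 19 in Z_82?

13

Apply the Euclidean algorithm and back-substitute:
82 = 4*19 + 6
19 = 3*6 + 1
6 = 6*1 + 0
gcd(19, 82) = 1, so the inverse exists.
Back-substitute for 1:
1 = 1*19 − 3*6
  = −3*82 + 13*19
So 19⁻¹ ≡ 13 (mod 82).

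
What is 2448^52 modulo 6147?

Using repeated squaring:
52 in binary is 110100, i.e. 52 = 32 + 16 + 4.
2448^1 ≡ 2448 (mod 6147)
2448^2 ≡ 2448^2 = 5992704 ≡ 5526 (mod 6147)
2448^4 ≡ 5526^2 = 30536676 ≡ 4527 (mod 6147)
2448^8 ≡ 4527^2 = 20493729 ≡ 5778 (mod 6147)
2448^16 ≡ 5778^2 = 33385284 ≡ 927 (mod 6147)
2448^32 ≡ 927^2 = 859329 ≡ 4896 (mod 6147)
2448^52 = 2448^32 * 2448^16 * 2448^4 ≡ 4896 * 927 * 4527 (mod 6147).
Accumulate the product:
4896 * 927 = 4538592 ≡ 2106
2106 * 4527 = 9533862 ≡ 6012

6012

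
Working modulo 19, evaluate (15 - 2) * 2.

15 - 2 = 13
13 * 2 = 26 ≡ 7 (mod 19)

7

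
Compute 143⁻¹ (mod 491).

491 = 3*143 + 62
143 = 2*62 + 19
62 = 3*19 + 5
19 = 3*5 + 4
5 = 1*4 + 1
4 = 4*1 + 0
gcd(143, 491) = 1, so the inverse exists.
Bézout: 1 = 30*491 − 103*143.
So 143⁻¹ ≡ −103 ≡ 388 (mod 491).

388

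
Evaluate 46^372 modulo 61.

58

372 in binary is 101110100, i.e. 372 = 256 + 64 + 32 + 16 + 4.
46^1 ≡ 46 (mod 61)
46^2 ≡ 46^2 = 2116 ≡ 42 (mod 61)
46^4 ≡ 42^2 = 1764 ≡ 56 (mod 61)
46^8 ≡ 56^2 = 3136 ≡ 25 (mod 61)
46^16 ≡ 25^2 = 625 ≡ 15 (mod 61)
46^32 ≡ 15^2 = 225 ≡ 42 (mod 61)
46^64 ≡ 42^2 = 1764 ≡ 56 (mod 61)
46^128 ≡ 56^2 = 3136 ≡ 25 (mod 61)
46^256 ≡ 25^2 = 625 ≡ 15 (mod 61)
46^372 = 46^256 × 46^64 × 46^32 × 46^16 × 46^4 ≡ 15 × 56 × 42 × 15 × 56 (mod 61).
Accumulate the product:
15 × 56 = 840 ≡ 47
47 × 42 = 1974 ≡ 22
22 × 15 = 330 ≡ 25
25 × 56 = 1400 ≡ 58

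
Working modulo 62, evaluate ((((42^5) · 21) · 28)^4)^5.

36

(42)^5 ≡ 6 (mod 62)
6 · 21 = 126 ≡ 2 (mod 62)
2 · 28 = 56
(56)^4 ≡ 56 (mod 62)
(56)^5 ≡ 36 (mod 62)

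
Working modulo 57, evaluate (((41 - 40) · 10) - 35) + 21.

53

41 - 40 = 1
1 · 10 = 10
10 - 35 = -25 ≡ 32 (mod 57)
32 + 21 = 53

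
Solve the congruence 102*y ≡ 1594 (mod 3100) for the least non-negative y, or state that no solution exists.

897

gcd(102, 3100) = 2, and 2 | 1594, so solutions exist.
Divide through by 2: 51*y ≡ 797 mod 1550.
51⁻¹ ≡ 851 (mod 1550).
y ≡ 851*797 ≡ 897 (mod 1550).
The smallest non-negative solution is y = 897.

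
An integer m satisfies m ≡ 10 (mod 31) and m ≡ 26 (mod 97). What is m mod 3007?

31⁻¹ mod 97: 31*72 ≡ 1 (mod 97), so 31⁻¹ ≡ 72.
m = 10 + 31*((26 − 10)*72 mod 97) = 10 + 31*85 = 2645.

2645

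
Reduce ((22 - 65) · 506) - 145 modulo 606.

519

22 - 65 = -43 ≡ 563 (mod 606)
563 · 506 = 284878 ≡ 58 (mod 606)
58 - 145 = -87 ≡ 519 (mod 606)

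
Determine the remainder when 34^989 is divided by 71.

51

34^1 ≡ 34 (mod 71)
34^2 ≡ 34^2 = 1156 ≡ 20 (mod 71)
34^4 ≡ 20^2 = 400 ≡ 45 (mod 71)
34^8 ≡ 45^2 = 2025 ≡ 37 (mod 71)
34^16 ≡ 37^2 = 1369 ≡ 20 (mod 71)
34^32 ≡ 20^2 = 400 ≡ 45 (mod 71)
34^64 ≡ 45^2 = 2025 ≡ 37 (mod 71)
34^128 ≡ 37^2 = 1369 ≡ 20 (mod 71)
34^256 ≡ 20^2 = 400 ≡ 45 (mod 71)
34^512 ≡ 45^2 = 2025 ≡ 37 (mod 71)
34^989 = 34^512 * 34^256 * 34^128 * 34^64 * 34^16 * 34^8 * 34^4 * 34^1 ≡ 37 * 45 * 20 * 37 * 20 * 37 * 45 * 34 (mod 71).
Accumulate the product:
37 * 45 = 1665 ≡ 32
32 * 20 = 640 ≡ 1
1 * 37 = 37
37 * 20 = 740 ≡ 30
30 * 37 = 1110 ≡ 45
45 * 45 = 2025 ≡ 37
37 * 34 = 1258 ≡ 51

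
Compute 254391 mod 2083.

254391 = 122·2083 + 265, so 254391 ≡ 265 (mod 2083).

265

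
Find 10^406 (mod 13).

3

Using repeated squaring:
406 in binary is 110010110, i.e. 406 = 256 + 128 + 16 + 4 + 2.
10^1 ≡ 10 (mod 13)
10^2 ≡ 10^2 = 100 ≡ 9 (mod 13)
10^4 ≡ 9^2 = 81 ≡ 3 (mod 13)
10^8 ≡ 3^2 = 9 (mod 13)
10^16 ≡ 9^2 = 81 ≡ 3 (mod 13)
10^32 ≡ 3^2 = 9 (mod 13)
10^64 ≡ 9^2 = 81 ≡ 3 (mod 13)
10^128 ≡ 3^2 = 9 (mod 13)
10^256 ≡ 9^2 = 81 ≡ 3 (mod 13)
10^406 = 10^256 × 10^128 × 10^16 × 10^4 × 10^2 ≡ 3 × 9 × 3 × 3 × 9 (mod 13).
Accumulate the product:
3 × 9 = 27 ≡ 1
1 × 3 = 3
3 × 3 = 9
9 × 9 = 81 ≡ 3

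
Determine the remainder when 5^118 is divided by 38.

5

Using repeated squaring:
118 in binary is 1110110, i.e. 118 = 64 + 32 + 16 + 4 + 2.
5^1 ≡ 5 (mod 38)
5^2 ≡ 5^2 = 25 (mod 38)
5^4 ≡ 25^2 = 625 ≡ 17 (mod 38)
5^8 ≡ 17^2 = 289 ≡ 23 (mod 38)
5^16 ≡ 23^2 = 529 ≡ 35 (mod 38)
5^32 ≡ 35^2 = 1225 ≡ 9 (mod 38)
5^64 ≡ 9^2 = 81 ≡ 5 (mod 38)
5^118 = 5^64 * 5^32 * 5^16 * 5^4 * 5^2 ≡ 5 * 9 * 35 * 17 * 25 (mod 38).
Accumulate the product:
5 * 9 = 45 ≡ 7
7 * 35 = 245 ≡ 17
17 * 17 = 289 ≡ 23
23 * 25 = 575 ≡ 5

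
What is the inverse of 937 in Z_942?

Run the extended Euclidean algorithm:
942 = 1×937 + 5
937 = 187×5 + 2
5 = 2×2 + 1
2 = 2×1 + 0
gcd(937, 942) = 1, so the inverse exists.
Bézout: 1 = 375×942 − 377×937.
So 937⁻¹ ≡ −377 ≡ 565 (mod 942).

565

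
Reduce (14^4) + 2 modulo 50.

(14)^4 ≡ 16 (mod 50)
16 + 2 = 18

18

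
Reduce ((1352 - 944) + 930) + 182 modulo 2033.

1352 - 944 = 408
408 + 930 = 1338
1338 + 182 = 1520

1520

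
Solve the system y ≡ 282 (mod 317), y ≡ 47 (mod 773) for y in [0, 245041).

317⁻¹ mod 773: 317·456 ≡ 1 (mod 773), so 317⁻¹ ≡ 456.
y = 282 + 317·((47 − 282)·456 mod 773) = 282 + 317·287 = 91261.

91261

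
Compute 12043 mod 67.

50

12043 = 179·67 + 50, so 12043 ≡ 50 (mod 67).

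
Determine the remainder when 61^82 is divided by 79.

64

By square-and-multiply:
82 in binary is 1010010, i.e. 82 = 64 + 16 + 2.
61^1 ≡ 61 (mod 79)
61^2 ≡ 61^2 = 3721 ≡ 8 (mod 79)
61^4 ≡ 8^2 = 64 (mod 79)
61^8 ≡ 64^2 = 4096 ≡ 67 (mod 79)
61^16 ≡ 67^2 = 4489 ≡ 65 (mod 79)
61^32 ≡ 65^2 = 4225 ≡ 38 (mod 79)
61^64 ≡ 38^2 = 1444 ≡ 22 (mod 79)
61^82 = 61^64 · 61^16 · 61^2 ≡ 22 · 65 · 8 (mod 79).
Accumulate the product:
22 · 65 = 1430 ≡ 8
8 · 8 = 64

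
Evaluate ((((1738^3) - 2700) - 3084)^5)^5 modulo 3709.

772

(1738)^3 ≡ 1185 (mod 3709)
1185 - 2700 = -1515 ≡ 2194 (mod 3709)
2194 - 3084 = -890 ≡ 2819 (mod 3709)
(2819)^5 ≡ 3013 (mod 3709)
(3013)^5 ≡ 772 (mod 3709)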